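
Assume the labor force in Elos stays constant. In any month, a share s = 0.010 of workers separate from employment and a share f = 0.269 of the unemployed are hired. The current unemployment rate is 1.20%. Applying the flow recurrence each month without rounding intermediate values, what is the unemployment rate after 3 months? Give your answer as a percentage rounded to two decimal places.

With a fixed labor force, u_{t+1} = u_t + s·(1−u_t) − f·u_t = u_t·(1−s−f) + s.
Here 1−s−f = 0.721 and s = 0.010.
u_1 = 0.012000 × 0.721 + 0.010 = 0.018652.
u_2 = 0.018652 × 0.721 + 0.010 = 0.023448.
u_3 = 0.023448 × 0.721 + 0.010 = 0.026906.

Unemployment rate after three months ≈ 2.69%.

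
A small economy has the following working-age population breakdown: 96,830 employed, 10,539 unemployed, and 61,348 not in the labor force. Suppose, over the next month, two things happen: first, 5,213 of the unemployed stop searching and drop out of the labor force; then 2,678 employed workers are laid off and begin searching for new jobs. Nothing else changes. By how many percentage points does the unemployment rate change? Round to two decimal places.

The unemployment rate changes by −1.98 percentage points.

Initially, labor force = 96,830 + 10,539 = 107,369, so u = 10,539/107,369 = 9.82%.
After the first change, unemployed and labor force both fall by 5,213 → E = 96,830, U = 5,326, labor force = 102,156.
After the second change, employed falls and unemployed rises by 2,678; labor force unchanged → E = 94,152, U = 8,004, labor force = 102,156.
New unemployment rate = 8,004 / 102,156 = 7.84%.
Change = 7.84% − 9.82% = −1.98 percentage points.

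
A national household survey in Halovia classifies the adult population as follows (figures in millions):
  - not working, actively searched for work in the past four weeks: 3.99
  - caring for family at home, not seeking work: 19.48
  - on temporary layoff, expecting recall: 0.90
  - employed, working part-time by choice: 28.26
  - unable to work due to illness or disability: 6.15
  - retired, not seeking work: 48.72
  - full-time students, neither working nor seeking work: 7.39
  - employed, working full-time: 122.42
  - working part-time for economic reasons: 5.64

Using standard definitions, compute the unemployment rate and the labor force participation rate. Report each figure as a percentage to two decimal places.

Employed = 28.26 + 122.42 + 5.64 = 156.32 million (anyone who worked, including part-time for economic reasons, counts as employed).
Unemployed = 3.99 + 0.90 = 4.89 million (jobless and actively searching, or on temporary layoff).
Labor force = 156.32 + 4.89 = 161.21 million.
Not in labor force = 19.48 + 6.15 + 48.72 + 7.39 = 81.74 million (those not working and not actively searching are outside the labor force).
Civilian working-age population = 161.21 + 81.74 = 242.95 million.
Unemployment rate = 4.89 / 161.21 = 3.03%.
Labor force participation rate = 161.21 / 242.95 = 66.36%.

Unemployment rate ≈ 3.03%; labor force participation rate ≈ 66.36%.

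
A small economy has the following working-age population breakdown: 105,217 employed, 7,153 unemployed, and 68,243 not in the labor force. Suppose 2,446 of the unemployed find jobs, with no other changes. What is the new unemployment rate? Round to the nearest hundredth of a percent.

New unemployment rate ≈ 4.19%.

Initially, labor force = 105,217 + 7,153 = 112,370, so u = 7,153/112,370 = 6.37%.
After the change, unemployed falls and employed rises by 2,446; labor force unchanged → E = 107,663, U = 4,707, labor force = 112,370.
New unemployment rate = 4,707 / 112,370 = 4.19%.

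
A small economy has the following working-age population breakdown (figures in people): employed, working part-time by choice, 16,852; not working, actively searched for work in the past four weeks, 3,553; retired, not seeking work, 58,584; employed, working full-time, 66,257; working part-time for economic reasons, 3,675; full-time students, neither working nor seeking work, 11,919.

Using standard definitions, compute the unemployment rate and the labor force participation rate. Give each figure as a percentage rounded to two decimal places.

Unemployment rate ≈ 3.93%; labor force participation rate ≈ 56.17%.

Employed = 16,852 + 66,257 + 3,675 = 86,784 (anyone who worked, including part-time for economic reasons, counts as employed).
Unemployed = 3,553.
Labor force = 86,784 + 3,553 = 90,337.
Not in labor force = 58,584 + 11,919 = 70,503 (those not working and not actively searching are outside the labor force).
Civilian working-age population = 90,337 + 70,503 = 160,840.
Unemployment rate = 3,553 / 90,337 = 3.93%.
Labor force participation rate = 90,337 / 160,840 = 56.17%.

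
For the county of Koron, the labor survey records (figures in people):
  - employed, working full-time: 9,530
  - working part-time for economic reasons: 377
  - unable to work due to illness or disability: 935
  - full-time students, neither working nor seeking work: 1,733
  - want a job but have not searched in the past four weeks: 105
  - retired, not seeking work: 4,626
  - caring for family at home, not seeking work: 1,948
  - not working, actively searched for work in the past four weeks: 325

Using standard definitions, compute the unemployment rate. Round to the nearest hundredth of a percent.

Employed = 9,530 + 377 = 9,907 (anyone who worked, including part-time for economic reasons, counts as employed).
Unemployed = 325.
Labor force = 9,907 + 325 = 10,232.
Unemployment rate = 325 / 10,232 = 3.18%.

Unemployment rate ≈ 3.18%.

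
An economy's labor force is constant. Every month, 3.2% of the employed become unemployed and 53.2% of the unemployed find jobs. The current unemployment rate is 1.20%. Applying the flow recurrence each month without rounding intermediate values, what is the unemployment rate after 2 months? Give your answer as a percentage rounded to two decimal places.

Unemployment rate after two months ≈ 4.82%.

With a fixed labor force, u_{t+1} = u_t + s·(1−u_t) − f·u_t = u_t·(1−s−f) + s.
Here 1−s−f = 0.436 and s = 0.032.
u_1 = 0.012000 × 0.436 + 0.032 = 0.037232.
u_2 = 0.037232 × 0.436 + 0.032 = 0.048233.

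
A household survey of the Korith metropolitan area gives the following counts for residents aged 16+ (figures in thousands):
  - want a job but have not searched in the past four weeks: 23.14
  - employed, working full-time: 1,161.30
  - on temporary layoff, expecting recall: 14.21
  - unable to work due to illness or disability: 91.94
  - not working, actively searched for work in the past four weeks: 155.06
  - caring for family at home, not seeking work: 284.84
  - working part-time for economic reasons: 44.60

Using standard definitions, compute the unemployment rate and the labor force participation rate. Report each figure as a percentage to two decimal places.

Employed = 1,161.30 + 44.60 = 1,205.90 thousand (anyone who worked, including part-time for economic reasons, counts as employed).
Unemployed = 14.21 + 155.06 = 169.27 thousand (jobless and actively searching, or on temporary layoff).
Labor force = 1,205.90 + 169.27 = 1,375.17 thousand.
Not in labor force = 23.14 + 91.94 + 284.84 = 399.92 thousand (those not working and not actively searching are outside the labor force — including those who want a job but have given up searching).
Civilian working-age population = 1,375.17 + 399.92 = 1,775.09 thousand.
Unemployment rate = 169.27 / 1,375.17 = 12.31%.
Labor force participation rate = 1,375.17 / 1,775.09 = 77.47%.

Unemployment rate ≈ 12.31%; labor force participation rate ≈ 77.47%.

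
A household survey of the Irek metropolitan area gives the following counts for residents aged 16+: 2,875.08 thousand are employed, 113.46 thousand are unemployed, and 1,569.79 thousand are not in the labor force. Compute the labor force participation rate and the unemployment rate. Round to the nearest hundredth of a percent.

Labor force = employed + unemployed = 2,875.08 + 113.46 = 2,988.54 thousand.
Working-age population = 2,988.54 + 1,569.79 = 4,558.33 thousand.
Unemployment rate = 113.46 / 2,988.54 = 3.80%.
Labor force participation rate = 2,988.54 / 4,558.33 = 65.56%.

Labor force participation rate ≈ 65.56%; unemployment rate ≈ 3.80%.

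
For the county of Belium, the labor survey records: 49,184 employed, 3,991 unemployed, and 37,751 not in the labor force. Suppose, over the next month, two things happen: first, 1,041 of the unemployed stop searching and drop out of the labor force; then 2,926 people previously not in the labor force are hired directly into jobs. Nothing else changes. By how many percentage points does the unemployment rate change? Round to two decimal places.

Initially, labor force = 49,184 + 3,991 = 53,175, so u = 3,991/53,175 = 7.51%.
After the first change, unemployed and labor force both fall by 1,041 → E = 49,184, U = 2,950, labor force = 52,134.
After the second change, employed and labor force both rise by 2,926; unemployed unchanged → E = 52,110, U = 2,950, labor force = 55,060.
New unemployment rate = 2,950 / 55,060 = 5.36%.
Change = 5.36% − 7.51% = −2.15 percentage points.

The unemployment rate changes by −2.15 percentage points.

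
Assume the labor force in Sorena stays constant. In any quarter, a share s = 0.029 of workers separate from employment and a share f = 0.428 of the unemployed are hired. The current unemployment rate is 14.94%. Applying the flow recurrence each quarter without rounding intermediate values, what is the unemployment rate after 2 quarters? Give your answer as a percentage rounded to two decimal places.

With a fixed labor force, u_{t+1} = u_t + s·(1−u_t) − f·u_t = u_t·(1−s−f) + s.
Here 1−s−f = 0.543 and s = 0.029.
u_1 = 0.149400 × 0.543 + 0.029 = 0.110124.
u_2 = 0.110124 × 0.543 + 0.029 = 0.088797.

Unemployment rate after two quarters ≈ 8.88%.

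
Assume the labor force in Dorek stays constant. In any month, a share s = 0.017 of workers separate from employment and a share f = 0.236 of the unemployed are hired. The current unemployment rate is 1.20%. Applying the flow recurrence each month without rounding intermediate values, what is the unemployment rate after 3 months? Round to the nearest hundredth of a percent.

Unemployment rate after three months ≈ 4.42%.

With a fixed labor force, u_{t+1} = u_t + s·(1−u_t) − f·u_t = u_t·(1−s−f) + s.
Here 1−s−f = 0.747 and s = 0.017.
u_1 = 0.012000 × 0.747 + 0.017 = 0.025964.
u_2 = 0.025964 × 0.747 + 0.017 = 0.036395.
u_3 = 0.036395 × 0.747 + 0.017 = 0.044187.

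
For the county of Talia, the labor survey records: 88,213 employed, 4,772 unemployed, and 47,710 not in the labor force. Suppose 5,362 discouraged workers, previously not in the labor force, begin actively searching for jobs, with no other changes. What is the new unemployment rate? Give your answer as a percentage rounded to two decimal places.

New unemployment rate ≈ 10.30%.

Initially, labor force = 88,213 + 4,772 = 92,985, so u = 4,772/92,985 = 5.13%.
After the change, unemployed and labor force both rise by 5,362 → E = 88,213, U = 10,134, labor force = 98,347.
New unemployment rate = 10,134 / 98,347 = 10.30%.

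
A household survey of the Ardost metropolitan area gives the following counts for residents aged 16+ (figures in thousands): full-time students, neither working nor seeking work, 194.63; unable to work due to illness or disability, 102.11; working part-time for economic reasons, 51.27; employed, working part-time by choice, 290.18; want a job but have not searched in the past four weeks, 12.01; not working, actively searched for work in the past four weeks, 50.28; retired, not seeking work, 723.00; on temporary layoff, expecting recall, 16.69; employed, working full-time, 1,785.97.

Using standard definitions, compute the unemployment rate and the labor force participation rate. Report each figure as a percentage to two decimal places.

Unemployment rate ≈ 3.05%; labor force participation rate ≈ 68.02%.

Employed = 51.27 + 290.18 + 1,785.97 = 2,127.42 thousand (anyone who worked, including part-time for economic reasons, counts as employed).
Unemployed = 50.28 + 16.69 = 66.97 thousand (jobless and actively searching, or on temporary layoff).
Labor force = 2,127.42 + 66.97 = 2,194.39 thousand.
Not in labor force = 194.63 + 102.11 + 12.01 + 723.00 = 1,031.75 thousand (those not working and not actively searching are outside the labor force — including those who want a job but have given up searching).
Civilian working-age population = 2,194.39 + 1,031.75 = 3,226.14 thousand.
Unemployment rate = 66.97 / 2,194.39 = 3.05%.
Labor force participation rate = 2,194.39 / 3,226.14 = 68.02%.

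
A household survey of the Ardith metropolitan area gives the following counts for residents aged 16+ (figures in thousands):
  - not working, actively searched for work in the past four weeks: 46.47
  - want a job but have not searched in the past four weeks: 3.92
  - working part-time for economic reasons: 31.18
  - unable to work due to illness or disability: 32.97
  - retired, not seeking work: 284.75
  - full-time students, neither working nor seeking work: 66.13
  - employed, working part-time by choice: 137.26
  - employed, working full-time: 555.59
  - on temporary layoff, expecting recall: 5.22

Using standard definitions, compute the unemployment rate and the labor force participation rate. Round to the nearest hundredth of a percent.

Employed = 31.18 + 137.26 + 555.59 = 724.03 thousand (anyone who worked, including part-time for economic reasons, counts as employed).
Unemployed = 46.47 + 5.22 = 51.69 thousand (jobless and actively searching, or on temporary layoff).
Labor force = 724.03 + 51.69 = 775.72 thousand.
Not in labor force = 3.92 + 32.97 + 284.75 + 66.13 = 387.77 thousand (those not working and not actively searching are outside the labor force — including those who want a job but have given up searching).
Civilian working-age population = 775.72 + 387.77 = 1,163.49 thousand.
Unemployment rate = 51.69 / 775.72 = 6.66%.
Labor force participation rate = 775.72 / 1,163.49 = 66.67%.

Unemployment rate ≈ 6.66%; labor force participation rate ≈ 66.67%.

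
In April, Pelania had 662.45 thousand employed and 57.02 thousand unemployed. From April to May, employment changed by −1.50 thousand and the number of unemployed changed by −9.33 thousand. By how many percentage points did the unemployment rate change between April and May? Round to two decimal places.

The unemployment rate changed by −1.20 percentage points.

April: labor force = 662.45 + 57.02 = 719.47; u = 57.02/719.47 = 7.93%.
May: labor force = 660.95 + 47.69 = 708.64; u = 47.69/708.64 = 6.73%.
Change = 6.73% − 7.93% = −1.20 pp.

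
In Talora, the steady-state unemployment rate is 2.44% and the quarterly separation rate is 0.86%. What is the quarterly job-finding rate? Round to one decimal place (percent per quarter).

From u* = s/(s+f): f = s·(1−u)/u.
f = 0.86 × (1 − 0.0244) / 0.0244 = 0.8390 / 0.0244 ≈ 34.4% per quarter.

Job-finding rate ≈ 34.4% per quarter.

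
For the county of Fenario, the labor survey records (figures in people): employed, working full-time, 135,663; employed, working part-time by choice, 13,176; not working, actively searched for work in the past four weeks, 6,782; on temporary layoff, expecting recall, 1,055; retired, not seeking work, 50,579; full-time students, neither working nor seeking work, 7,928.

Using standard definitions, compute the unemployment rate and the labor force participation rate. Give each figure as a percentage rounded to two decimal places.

Unemployment rate ≈ 5.00%; labor force participation rate ≈ 72.81%.

Employed = 135,663 + 13,176 = 148,839.
Unemployed = 6,782 + 1,055 = 7,837 (jobless and actively searching, or on temporary layoff).
Labor force = 148,839 + 7,837 = 156,676.
Not in labor force = 50,579 + 7,928 = 58,507 (those not working and not actively searching are outside the labor force).
Civilian working-age population = 156,676 + 58,507 = 215,183.
Unemployment rate = 7,837 / 156,676 = 5.00%.
Labor force participation rate = 156,676 / 215,183 = 72.81%.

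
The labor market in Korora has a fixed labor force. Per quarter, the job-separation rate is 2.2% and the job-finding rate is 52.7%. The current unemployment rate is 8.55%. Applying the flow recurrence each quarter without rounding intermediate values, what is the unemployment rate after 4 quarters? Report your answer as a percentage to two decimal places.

Unemployment rate after four quarters ≈ 4.20%.

With a fixed labor force, u_{t+1} = u_t + s·(1−u_t) − f·u_t = u_t·(1−s−f) + s.
Here 1−s−f = 0.451 and s = 0.022.
u_1 = 0.085500 × 0.451 + 0.022 = 0.060561.
u_2 = 0.060561 × 0.451 + 0.022 = 0.049313.
u_3 = 0.049313 × 0.451 + 0.022 = 0.044240.
u_4 = 0.044240 × 0.451 + 0.022 = 0.041952.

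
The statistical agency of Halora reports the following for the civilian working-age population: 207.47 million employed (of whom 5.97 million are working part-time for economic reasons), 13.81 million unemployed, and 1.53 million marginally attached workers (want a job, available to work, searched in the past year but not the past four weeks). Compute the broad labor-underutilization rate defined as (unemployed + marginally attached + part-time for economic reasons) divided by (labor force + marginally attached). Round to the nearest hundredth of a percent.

Broad underutilization rate ≈ 9.56%.

Labor force = 207.47 + 13.81 = 221.28 million.
Numerator = 13.81 + 1.53 + 5.97 = 21.31 million.
Denominator = 221.28 + 1.53 = 222.81 million.
Broad rate = 21.31 / 222.81 = 9.56%.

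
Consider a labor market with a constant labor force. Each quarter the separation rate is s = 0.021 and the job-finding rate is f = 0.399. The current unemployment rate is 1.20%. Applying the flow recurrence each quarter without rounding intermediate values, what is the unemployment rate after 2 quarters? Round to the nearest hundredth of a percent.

Unemployment rate after two quarters ≈ 3.72%.

With a fixed labor force, u_{t+1} = u_t + s·(1−u_t) − f·u_t = u_t·(1−s−f) + s.
Here 1−s−f = 0.580 and s = 0.021.
u_1 = 0.012000 × 0.580 + 0.021 = 0.027960.
u_2 = 0.027960 × 0.580 + 0.021 = 0.037217.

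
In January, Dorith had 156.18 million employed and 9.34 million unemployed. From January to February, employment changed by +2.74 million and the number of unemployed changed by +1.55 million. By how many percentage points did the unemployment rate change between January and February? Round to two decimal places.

January: labor force = 156.18 + 9.34 = 165.52; u = 9.34/165.52 = 5.64%.
February: labor force = 158.92 + 10.89 = 169.81; u = 10.89/169.81 = 6.41%.
Change = 6.41% − 5.64% = +0.77 pp.

The unemployment rate changed by +0.77 percentage points.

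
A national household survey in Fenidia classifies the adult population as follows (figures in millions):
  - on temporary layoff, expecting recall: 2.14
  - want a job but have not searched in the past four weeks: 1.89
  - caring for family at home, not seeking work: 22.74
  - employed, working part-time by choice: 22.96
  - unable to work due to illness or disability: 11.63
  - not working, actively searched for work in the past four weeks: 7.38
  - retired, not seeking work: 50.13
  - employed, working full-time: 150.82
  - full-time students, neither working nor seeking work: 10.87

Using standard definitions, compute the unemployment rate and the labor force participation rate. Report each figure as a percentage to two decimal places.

Employed = 22.96 + 150.82 = 173.78 million.
Unemployed = 2.14 + 7.38 = 9.52 million (jobless and actively searching, or on temporary layoff).
Labor force = 173.78 + 9.52 = 183.30 million.
Not in labor force = 1.89 + 22.74 + 11.63 + 50.13 + 10.87 = 97.26 million (those not working and not actively searching are outside the labor force — including those who want a job but have given up searching).
Civilian working-age population = 183.30 + 97.26 = 280.56 million.
Unemployment rate = 9.52 / 183.30 = 5.19%.
Labor force participation rate = 183.30 / 280.56 = 65.33%.

Unemployment rate ≈ 5.19%; labor force participation rate ≈ 65.33%.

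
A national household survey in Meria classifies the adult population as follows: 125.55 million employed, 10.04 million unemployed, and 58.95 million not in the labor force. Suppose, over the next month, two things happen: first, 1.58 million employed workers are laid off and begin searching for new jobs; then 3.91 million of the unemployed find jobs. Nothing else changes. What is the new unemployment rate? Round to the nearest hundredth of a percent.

Initially, labor force = 125.55 + 10.04 = 135.59 million, so u = 10.04/135.59 = 7.40%.
After the first change, employed falls and unemployed rises by 1.58; labor force unchanged → E = 123.97, U = 11.62, labor force = 135.59 million.
After the second change, unemployed falls and employed rises by 3.91; labor force unchanged → E = 127.88, U = 7.71, labor force = 135.59 million.
New unemployment rate = 7.71 / 135.59 = 5.69%.

New unemployment rate ≈ 5.69%.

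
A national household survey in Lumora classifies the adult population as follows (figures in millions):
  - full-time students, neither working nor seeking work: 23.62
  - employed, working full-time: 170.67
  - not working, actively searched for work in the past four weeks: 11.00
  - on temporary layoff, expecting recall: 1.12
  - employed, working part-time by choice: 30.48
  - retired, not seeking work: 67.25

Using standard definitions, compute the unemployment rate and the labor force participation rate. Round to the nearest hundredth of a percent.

Unemployment rate ≈ 5.68%; labor force participation rate ≈ 70.12%.

Employed = 170.67 + 30.48 = 201.15 million.
Unemployed = 11.00 + 1.12 = 12.12 million (jobless and actively searching, or on temporary layoff).
Labor force = 201.15 + 12.12 = 213.27 million.
Not in labor force = 23.62 + 67.25 = 90.87 million (those not working and not actively searching are outside the labor force).
Civilian working-age population = 213.27 + 90.87 = 304.14 million.
Unemployment rate = 12.12 / 213.27 = 5.68%.
Labor force participation rate = 213.27 / 304.14 = 70.12%.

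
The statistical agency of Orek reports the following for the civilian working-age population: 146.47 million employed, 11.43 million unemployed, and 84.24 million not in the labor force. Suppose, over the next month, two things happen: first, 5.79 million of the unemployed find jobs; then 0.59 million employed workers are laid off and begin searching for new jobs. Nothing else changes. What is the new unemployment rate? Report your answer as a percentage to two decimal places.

Initially, labor force = 146.47 + 11.43 = 157.90 million, so u = 11.43/157.90 = 7.24%.
After the first change, unemployed falls and employed rises by 5.79; labor force unchanged → E = 152.26, U = 5.64, labor force = 157.90 million.
After the second change, employed falls and unemployed rises by 0.59; labor force unchanged → E = 151.67, U = 6.23, labor force = 157.90 million.
New unemployment rate = 6.23 / 157.90 = 3.95%.

New unemployment rate ≈ 3.95%.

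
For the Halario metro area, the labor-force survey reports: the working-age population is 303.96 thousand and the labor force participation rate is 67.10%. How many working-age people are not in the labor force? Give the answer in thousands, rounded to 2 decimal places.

Share not in the labor force = 1 − 0.6710 = 0.3290.
Not in labor force = 0.3290 × 303.96 ≈ 100.00 thousand.

About 100.00 thousand are not in the labor force.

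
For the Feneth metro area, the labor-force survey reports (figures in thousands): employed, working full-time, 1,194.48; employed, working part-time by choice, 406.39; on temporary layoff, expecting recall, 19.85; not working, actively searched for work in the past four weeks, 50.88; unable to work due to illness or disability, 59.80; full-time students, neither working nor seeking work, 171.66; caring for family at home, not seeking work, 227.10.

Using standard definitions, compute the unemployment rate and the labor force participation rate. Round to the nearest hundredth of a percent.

Unemployment rate ≈ 4.23%; labor force participation rate ≈ 78.47%.

Employed = 1,194.48 + 406.39 = 1,600.87 thousand.
Unemployed = 19.85 + 50.88 = 70.73 thousand (jobless and actively searching, or on temporary layoff).
Labor force = 1,600.87 + 70.73 = 1,671.60 thousand.
Not in labor force = 59.80 + 171.66 + 227.10 = 458.56 thousand (those not working and not actively searching are outside the labor force).
Civilian working-age population = 1,671.60 + 458.56 = 2,130.16 thousand.
Unemployment rate = 70.73 / 1,671.60 = 4.23%.
Labor force participation rate = 1,671.60 / 2,130.16 = 78.47%.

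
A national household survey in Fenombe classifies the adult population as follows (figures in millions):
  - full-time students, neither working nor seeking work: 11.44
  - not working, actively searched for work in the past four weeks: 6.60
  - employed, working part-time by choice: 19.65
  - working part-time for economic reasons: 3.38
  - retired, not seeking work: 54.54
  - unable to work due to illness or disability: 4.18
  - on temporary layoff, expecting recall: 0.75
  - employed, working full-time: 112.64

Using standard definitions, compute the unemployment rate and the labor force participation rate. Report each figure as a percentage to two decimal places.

Employed = 19.65 + 3.38 + 112.64 = 135.67 million (anyone who worked, including part-time for economic reasons, counts as employed).
Unemployed = 6.60 + 0.75 = 7.35 million (jobless and actively searching, or on temporary layoff).
Labor force = 135.67 + 7.35 = 143.02 million.
Not in labor force = 11.44 + 54.54 + 4.18 = 70.16 million (those not working and not actively searching are outside the labor force).
Civilian working-age population = 143.02 + 70.16 = 213.18 million.
Unemployment rate = 7.35 / 143.02 = 5.14%.
Labor force participation rate = 143.02 / 213.18 = 67.09%.

Unemployment rate ≈ 5.14%; labor force participation rate ≈ 67.09%.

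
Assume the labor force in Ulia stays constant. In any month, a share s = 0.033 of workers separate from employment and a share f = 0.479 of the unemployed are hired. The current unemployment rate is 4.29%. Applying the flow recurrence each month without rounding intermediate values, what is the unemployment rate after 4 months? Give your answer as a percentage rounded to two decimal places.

With a fixed labor force, u_{t+1} = u_t + s·(1−u_t) − f·u_t = u_t·(1−s−f) + s.
Here 1−s−f = 0.488 and s = 0.033.
u_1 = 0.042900 × 0.488 + 0.033 = 0.053935.
u_2 = 0.053935 × 0.488 + 0.033 = 0.059320.
u_3 = 0.059320 × 0.488 + 0.033 = 0.061948.
u_4 = 0.061948 × 0.488 + 0.033 = 0.063231.

Unemployment rate after four months ≈ 6.32%.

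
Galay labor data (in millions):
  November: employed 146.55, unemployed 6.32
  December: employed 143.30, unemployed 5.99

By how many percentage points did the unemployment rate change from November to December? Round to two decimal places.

November: labor force = 146.55 + 6.32 = 152.87; u = 6.32/152.87 = 4.13%.
December: labor force = 143.30 + 5.99 = 149.29; u = 5.99/149.29 = 4.01%.
Change = 4.01% − 4.13% = −0.12 pp.

The unemployment rate changed by −0.12 percentage points.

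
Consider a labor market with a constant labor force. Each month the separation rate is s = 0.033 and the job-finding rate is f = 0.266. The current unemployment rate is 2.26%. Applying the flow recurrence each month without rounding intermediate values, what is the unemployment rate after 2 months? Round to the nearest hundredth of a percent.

With a fixed labor force, u_{t+1} = u_t + s·(1−u_t) − f·u_t = u_t·(1−s−f) + s.
Here 1−s−f = 0.701 and s = 0.033.
u_1 = 0.022600 × 0.701 + 0.033 = 0.048843.
u_2 = 0.048843 × 0.701 + 0.033 = 0.067239.

Unemployment rate after two months ≈ 6.72%.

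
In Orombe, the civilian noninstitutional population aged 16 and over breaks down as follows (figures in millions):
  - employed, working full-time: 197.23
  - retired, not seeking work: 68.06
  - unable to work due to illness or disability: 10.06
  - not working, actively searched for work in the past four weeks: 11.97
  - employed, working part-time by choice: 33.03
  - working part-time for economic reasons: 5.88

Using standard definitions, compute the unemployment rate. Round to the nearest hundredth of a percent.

Employed = 197.23 + 33.03 + 5.88 = 236.14 million (anyone who worked, including part-time for economic reasons, counts as employed).
Unemployed = 11.97 million.
Labor force = 236.14 + 11.97 = 248.11 million.
Unemployment rate = 11.97 / 248.11 = 4.82%.

Unemployment rate ≈ 4.82%.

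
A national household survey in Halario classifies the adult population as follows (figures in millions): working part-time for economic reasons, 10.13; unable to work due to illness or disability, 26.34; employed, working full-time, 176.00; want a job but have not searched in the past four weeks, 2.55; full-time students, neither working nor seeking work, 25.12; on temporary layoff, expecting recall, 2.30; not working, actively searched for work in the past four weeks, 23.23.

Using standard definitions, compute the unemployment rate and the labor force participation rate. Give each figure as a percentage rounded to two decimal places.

Unemployment rate ≈ 12.06%; labor force participation rate ≈ 79.67%.

Employed = 10.13 + 176.00 = 186.13 million (anyone who worked, including part-time for economic reasons, counts as employed).
Unemployed = 2.30 + 23.23 = 25.53 million (jobless and actively searching, or on temporary layoff).
Labor force = 186.13 + 25.53 = 211.66 million.
Not in labor force = 26.34 + 2.55 + 25.12 = 54.01 million (those not working and not actively searching are outside the labor force — including those who want a job but have given up searching).
Civilian working-age population = 211.66 + 54.01 = 265.67 million.
Unemployment rate = 25.53 / 211.66 = 12.06%.
Labor force participation rate = 211.66 / 265.67 = 79.67%.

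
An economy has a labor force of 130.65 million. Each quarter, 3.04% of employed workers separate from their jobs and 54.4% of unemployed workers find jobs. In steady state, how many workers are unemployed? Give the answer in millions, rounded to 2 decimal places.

Steady-state unemployment rate u* = s/(s+f) = 3.04/(3.04+54.4) = 0.052925.
Unemployed = u* × labor force = 0.052925 × 130.65 ≈ 6.91 million.

About 6.91 million are unemployed in steady state.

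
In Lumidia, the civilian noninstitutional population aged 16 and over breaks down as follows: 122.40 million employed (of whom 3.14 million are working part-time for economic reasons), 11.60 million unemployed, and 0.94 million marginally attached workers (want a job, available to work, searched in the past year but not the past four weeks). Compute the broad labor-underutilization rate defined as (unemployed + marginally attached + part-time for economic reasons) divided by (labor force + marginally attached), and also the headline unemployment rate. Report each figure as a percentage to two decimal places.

Labor force = 122.40 + 11.60 = 134.00 million.
Numerator = 11.60 + 0.94 + 3.14 = 15.68 million.
Denominator = 134.00 + 0.94 = 134.94 million.
Broad rate = 15.68 / 134.94 = 11.62%.
Headline unemployment rate = 11.60 / 134.00 = 8.66%.

Broad underutilization rate ≈ 11.62%; headline unemployment rate ≈ 8.66%.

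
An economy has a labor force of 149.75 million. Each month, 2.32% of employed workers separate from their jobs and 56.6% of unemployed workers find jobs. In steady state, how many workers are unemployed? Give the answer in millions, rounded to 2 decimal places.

Steady-state unemployment rate u* = s/(s+f) = 2.32/(2.32+56.6) = 0.039375.
Unemployed = u* × labor force = 0.039375 × 149.75 ≈ 5.90 million.

About 5.90 million are unemployed in steady state.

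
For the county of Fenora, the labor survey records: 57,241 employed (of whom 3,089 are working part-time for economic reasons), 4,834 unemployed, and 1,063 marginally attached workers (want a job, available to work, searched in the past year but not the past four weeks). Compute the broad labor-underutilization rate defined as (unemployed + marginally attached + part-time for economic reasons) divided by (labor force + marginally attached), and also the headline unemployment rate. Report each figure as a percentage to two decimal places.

Labor force = 57,241 + 4,834 = 62,075.
Numerator = 4,834 + 1,063 + 3,089 = 8,986.
Denominator = 62,075 + 1,063 = 63,138.
Broad rate = 8,986 / 63,138 = 14.23%.
Headline unemployment rate = 4,834 / 62,075 = 7.79%.

Broad underutilization rate ≈ 14.23%; headline unemployment rate ≈ 7.79%.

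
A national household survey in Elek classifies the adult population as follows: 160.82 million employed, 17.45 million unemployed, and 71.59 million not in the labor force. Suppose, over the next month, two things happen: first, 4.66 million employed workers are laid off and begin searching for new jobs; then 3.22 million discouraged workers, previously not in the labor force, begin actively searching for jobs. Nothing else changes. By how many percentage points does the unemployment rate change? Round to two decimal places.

Initially, labor force = 160.82 + 17.45 = 178.27 million, so u = 17.45/178.27 = 9.79%.
After the first change, employed falls and unemployed rises by 4.66; labor force unchanged → E = 156.16, U = 22.11, labor force = 178.27 million.
After the second change, unemployed and labor force both rise by 3.22 → E = 156.16, U = 25.33, labor force = 181.49 million.
New unemployment rate = 25.33 / 181.49 = 13.96%.
Change = 13.96% − 9.79% = +4.17 percentage points.

The unemployment rate changes by +4.17 percentage points.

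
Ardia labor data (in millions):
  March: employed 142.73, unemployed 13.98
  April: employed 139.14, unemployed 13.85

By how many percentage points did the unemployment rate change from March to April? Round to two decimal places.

March: labor force = 142.73 + 13.98 = 156.71; u = 13.98/156.71 = 8.92%.
April: labor force = 139.14 + 13.85 = 152.99; u = 13.85/152.99 = 9.05%.
Change = 9.05% − 8.92% = +0.13 pp.

The unemployment rate changed by +0.13 percentage points.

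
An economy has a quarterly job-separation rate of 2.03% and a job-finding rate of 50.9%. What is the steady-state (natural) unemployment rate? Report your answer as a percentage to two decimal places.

At steady state the flows balance: s·E = f·U, so U/(E+U) = s/(s+f).
u* = 2.03 / (2.03 + 50.9) = 2.03 / 52.93 = 3.84%.

Steady-state unemployment rate ≈ 3.84%.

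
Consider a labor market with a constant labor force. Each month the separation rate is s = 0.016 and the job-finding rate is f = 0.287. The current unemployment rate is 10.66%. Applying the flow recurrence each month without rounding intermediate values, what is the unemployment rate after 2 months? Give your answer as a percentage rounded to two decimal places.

Unemployment rate after two months ≈ 7.89%.

With a fixed labor force, u_{t+1} = u_t + s·(1−u_t) − f·u_t = u_t·(1−s−f) + s.
Here 1−s−f = 0.697 and s = 0.016.
u_1 = 0.106600 × 0.697 + 0.016 = 0.090300.
u_2 = 0.090300 × 0.697 + 0.016 = 0.078939.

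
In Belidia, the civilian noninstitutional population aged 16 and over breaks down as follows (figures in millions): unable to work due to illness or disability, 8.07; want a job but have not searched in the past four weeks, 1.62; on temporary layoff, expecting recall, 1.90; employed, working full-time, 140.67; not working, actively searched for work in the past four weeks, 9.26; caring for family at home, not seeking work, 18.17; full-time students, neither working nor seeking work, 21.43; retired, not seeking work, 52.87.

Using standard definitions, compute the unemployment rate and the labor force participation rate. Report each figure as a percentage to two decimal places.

Unemployment rate ≈ 7.35%; labor force participation rate ≈ 59.78%.

Employed = 140.67 million.
Unemployed = 1.90 + 9.26 = 11.16 million (jobless and actively searching, or on temporary layoff).
Labor force = 140.67 + 11.16 = 151.83 million.
Not in labor force = 8.07 + 1.62 + 18.17 + 21.43 + 52.87 = 102.16 million (those not working and not actively searching are outside the labor force — including those who want a job but have given up searching).
Civilian working-age population = 151.83 + 102.16 = 253.99 million.
Unemployment rate = 11.16 / 151.83 = 7.35%.
Labor force participation rate = 151.83 / 253.99 = 59.78%.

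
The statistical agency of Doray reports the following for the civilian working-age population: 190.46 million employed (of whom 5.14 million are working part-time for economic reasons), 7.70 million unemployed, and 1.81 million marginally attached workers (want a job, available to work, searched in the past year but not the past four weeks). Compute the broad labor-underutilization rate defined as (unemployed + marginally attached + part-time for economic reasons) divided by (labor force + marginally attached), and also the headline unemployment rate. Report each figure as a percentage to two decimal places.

Broad underutilization rate ≈ 7.33%; headline unemployment rate ≈ 3.89%.

Labor force = 190.46 + 7.70 = 198.16 million.
Numerator = 7.70 + 1.81 + 5.14 = 14.65 million.
Denominator = 198.16 + 1.81 = 199.97 million.
Broad rate = 14.65 / 199.97 = 7.33%.
Headline unemployment rate = 7.70 / 198.16 = 3.89%.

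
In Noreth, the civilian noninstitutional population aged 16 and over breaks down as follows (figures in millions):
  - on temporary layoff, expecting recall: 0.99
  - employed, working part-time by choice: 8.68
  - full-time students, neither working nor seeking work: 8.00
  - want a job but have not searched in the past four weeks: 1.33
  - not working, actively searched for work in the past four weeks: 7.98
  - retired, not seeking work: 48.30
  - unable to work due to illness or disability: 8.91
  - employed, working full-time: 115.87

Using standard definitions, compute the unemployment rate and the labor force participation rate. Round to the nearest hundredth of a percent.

Employed = 8.68 + 115.87 = 124.55 million.
Unemployed = 0.99 + 7.98 = 8.97 million (jobless and actively searching, or on temporary layoff).
Labor force = 124.55 + 8.97 = 133.52 million.
Not in labor force = 8.00 + 1.33 + 48.30 + 8.91 = 66.54 million (those not working and not actively searching are outside the labor force — including those who want a job but have given up searching).
Civilian working-age population = 133.52 + 66.54 = 200.06 million.
Unemployment rate = 8.97 / 133.52 = 6.72%.
Labor force participation rate = 133.52 / 200.06 = 66.74%.

Unemployment rate ≈ 6.72%; labor force participation rate ≈ 66.74%.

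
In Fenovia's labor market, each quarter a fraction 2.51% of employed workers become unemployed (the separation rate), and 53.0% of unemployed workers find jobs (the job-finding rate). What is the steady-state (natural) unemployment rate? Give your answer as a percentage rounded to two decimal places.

At steady state the flows balance: s·E = f·U, so U/(E+U) = s/(s+f).
u* = 2.51 / (2.51 + 53.0) = 2.51 / 55.51 = 4.52%.

Steady-state unemployment rate ≈ 4.52%.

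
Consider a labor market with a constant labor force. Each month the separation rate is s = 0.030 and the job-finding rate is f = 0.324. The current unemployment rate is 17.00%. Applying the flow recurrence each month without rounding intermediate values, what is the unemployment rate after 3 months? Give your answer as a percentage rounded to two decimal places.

Unemployment rate after three months ≈ 10.77%.

With a fixed labor force, u_{t+1} = u_t + s·(1−u_t) − f·u_t = u_t·(1−s−f) + s.
Here 1−s−f = 0.646 and s = 0.030.
u_1 = 0.170000 × 0.646 + 0.030 = 0.139820.
u_2 = 0.139820 × 0.646 + 0.030 = 0.120324.
u_3 = 0.120324 × 0.646 + 0.030 = 0.107729.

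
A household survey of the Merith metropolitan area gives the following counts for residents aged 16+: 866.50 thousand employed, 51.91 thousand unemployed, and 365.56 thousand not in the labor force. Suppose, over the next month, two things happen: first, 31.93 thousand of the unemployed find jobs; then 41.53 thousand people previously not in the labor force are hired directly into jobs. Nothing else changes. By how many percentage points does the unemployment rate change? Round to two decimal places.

Initially, labor force = 866.50 + 51.91 = 918.41 thousand, so u = 51.91/918.41 = 5.65%.
After the first change, unemployed falls and employed rises by 31.93; labor force unchanged → E = 898.43, U = 19.98, labor force = 918.41 thousand.
After the second change, employed and labor force both rise by 41.53; unemployed unchanged → E = 939.96, U = 19.98, labor force = 959.94 thousand.
New unemployment rate = 19.98 / 959.94 = 2.08%.
Change = 2.08% − 5.65% = −3.57 percentage points.

The unemployment rate changes by −3.57 percentage points.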